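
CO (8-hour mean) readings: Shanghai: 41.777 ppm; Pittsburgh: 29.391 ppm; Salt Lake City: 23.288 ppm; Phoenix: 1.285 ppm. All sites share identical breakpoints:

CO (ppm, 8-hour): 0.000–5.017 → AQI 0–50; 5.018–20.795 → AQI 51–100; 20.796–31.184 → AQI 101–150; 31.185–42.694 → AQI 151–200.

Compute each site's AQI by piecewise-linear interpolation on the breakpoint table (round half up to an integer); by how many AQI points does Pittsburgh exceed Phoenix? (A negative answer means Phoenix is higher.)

129

Shanghai: 41.777 lies in 31.185–42.694, so I_lo=151, I_hi=200, C_lo=31.185, C_hi=42.694.
(200−151)/(42.694−31.185) × (41.777−31.185) + 151 = 49/11.509 × 10.592 + 151 ≈ 196.10 → 196.
Pittsburgh: 29.391 lies in 20.796–31.184, so I_lo=101, I_hi=150, C_lo=20.796, C_hi=31.184.
(150−101)/(31.184−20.796) × (29.391−20.796) + 101 = 49/10.388 × 8.595 + 101 ≈ 141.54 → 142.
Salt Lake City 23.288: bracket 20.796–31.184 → index 101–150; slope 49/10.388, offset 2.492.
AQI = 101 + 49/10.388·2.492 ≈ 112.75 ⇒ 113.
Phoenix: row 0.000–5.017 (AQI 0–50). (50−0)·(1.285−0.000)/(5.017−0.000) + 0 = 50·1.285/5.017 + 0 ≈ 12.81 → 13.
AQIs: Shanghai=196, Pittsburgh=142, Salt Lake City=113, Phoenix=13. Pittsburgh (142) − Phoenix (13) = 129.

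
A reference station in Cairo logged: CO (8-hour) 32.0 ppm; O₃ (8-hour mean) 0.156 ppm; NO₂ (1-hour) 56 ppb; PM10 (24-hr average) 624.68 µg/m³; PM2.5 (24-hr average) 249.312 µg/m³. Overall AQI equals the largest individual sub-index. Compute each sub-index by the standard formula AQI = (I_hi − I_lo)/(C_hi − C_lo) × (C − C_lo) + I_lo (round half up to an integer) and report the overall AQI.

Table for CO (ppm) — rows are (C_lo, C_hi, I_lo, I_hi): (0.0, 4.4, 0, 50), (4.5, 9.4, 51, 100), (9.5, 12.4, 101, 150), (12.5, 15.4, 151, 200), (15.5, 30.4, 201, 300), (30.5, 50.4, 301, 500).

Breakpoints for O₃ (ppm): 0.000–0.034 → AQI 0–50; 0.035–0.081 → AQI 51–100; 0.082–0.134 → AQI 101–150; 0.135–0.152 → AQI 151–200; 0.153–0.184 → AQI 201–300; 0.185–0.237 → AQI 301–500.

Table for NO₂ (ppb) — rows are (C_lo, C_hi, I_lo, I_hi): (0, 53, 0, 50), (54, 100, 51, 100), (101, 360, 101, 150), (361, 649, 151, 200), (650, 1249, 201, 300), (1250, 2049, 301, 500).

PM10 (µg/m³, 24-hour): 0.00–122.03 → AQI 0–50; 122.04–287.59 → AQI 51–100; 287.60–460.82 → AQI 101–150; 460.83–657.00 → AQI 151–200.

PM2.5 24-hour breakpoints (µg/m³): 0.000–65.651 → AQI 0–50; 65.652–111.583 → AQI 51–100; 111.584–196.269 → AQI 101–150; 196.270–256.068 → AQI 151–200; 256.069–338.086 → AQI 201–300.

CO 32.0: bracket 30.5–50.4 → index 301–500; slope 199/19.9, offset 1.5.
AQI = 301 + 199/19.9·1.5 ≈ 316.00 ⇒ 316.
O₃: 0.156 lies in 0.153–0.184, so I_lo=201, I_hi=300, C_lo=0.153, C_hi=0.184.
(300−201)/(0.184−0.153) × (0.156−0.153) + 201 = 99/0.031 × 0.003 + 201 ≈ 210.58 → 211.
NO₂: row 54–100 (AQI 51–100). (100−51)·(56−54)/(100−54) + 51 = 49·2/46 + 51 ≈ 53.13 → 53.
PM10: 624.68 lies in 460.83–657.00, so I_lo=151, I_hi=200, C_lo=460.83, C_hi=657.00.
(200−151)/(657.00−460.83) × (624.68−460.83) + 151 = 49/196.17 × 163.85 + 151 ≈ 191.93 → 192.
PM2.5 249.312: bracket 196.270–256.068 → index 151–200; slope 49/59.798, offset 53.042.
AQI = 151 + 49/59.798·53.042 ≈ 194.46 ⇒ 194.
Sub-indices: CO→316, O₃→211, NO₂→53, PM10→192, PM2.5→194. Overall AQI = max = 316; dominant pollutant is CO.
AQI 316: Hazardous.

316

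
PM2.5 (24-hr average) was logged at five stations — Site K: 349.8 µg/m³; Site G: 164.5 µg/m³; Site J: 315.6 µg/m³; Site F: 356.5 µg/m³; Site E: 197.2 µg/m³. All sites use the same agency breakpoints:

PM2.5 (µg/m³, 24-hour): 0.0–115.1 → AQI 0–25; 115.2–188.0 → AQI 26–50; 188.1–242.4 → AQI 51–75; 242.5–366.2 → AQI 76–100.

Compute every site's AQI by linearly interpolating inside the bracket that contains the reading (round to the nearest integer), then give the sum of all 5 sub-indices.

382

Site K: 349.8 lies in 242.5–366.2, so I_lo=76, I_hi=100, C_lo=242.5, C_hi=366.2.
(100−76)/(366.2−242.5) × (349.8−242.5) + 76 = 24/123.7 × 107.3 + 76 ≈ 96.82 → 97.
Site G: 164.5 lies in 115.2–188.0, so I_lo=26, I_hi=50, C_lo=115.2, C_hi=188.0.
(50−26)/(188.0−115.2) × (164.5−115.2) + 26 = 24/72.8 × 49.3 + 26 ≈ 42.25 → 42.
Site J 315.6: bracket 242.5–366.2 → index 76–100; slope 24/123.7, offset 73.1.
AQI = 76 + 24/123.7·73.1 ≈ 90.18 ⇒ 90.
Site F: 356.5 lies in 242.5–366.2, so I_lo=76, I_hi=100, C_lo=242.5, C_hi=366.2.
(100−76)/(366.2−242.5) × (356.5−242.5) + 76 = 24/123.7 × 114.0 + 76 ≈ 98.12 → 98.
Site E 197.2: bracket 188.1–242.4 → index 51–75; slope 24/54.3, offset 9.1.
AQI = 51 + 24/54.3·9.1 ≈ 55.02 ⇒ 55.
AQIs: Site K=97, Site G=42, Site J=90, Site F=98, Site E=55. Sum = 97 + 42 + 90 + 98 + 55 = 382.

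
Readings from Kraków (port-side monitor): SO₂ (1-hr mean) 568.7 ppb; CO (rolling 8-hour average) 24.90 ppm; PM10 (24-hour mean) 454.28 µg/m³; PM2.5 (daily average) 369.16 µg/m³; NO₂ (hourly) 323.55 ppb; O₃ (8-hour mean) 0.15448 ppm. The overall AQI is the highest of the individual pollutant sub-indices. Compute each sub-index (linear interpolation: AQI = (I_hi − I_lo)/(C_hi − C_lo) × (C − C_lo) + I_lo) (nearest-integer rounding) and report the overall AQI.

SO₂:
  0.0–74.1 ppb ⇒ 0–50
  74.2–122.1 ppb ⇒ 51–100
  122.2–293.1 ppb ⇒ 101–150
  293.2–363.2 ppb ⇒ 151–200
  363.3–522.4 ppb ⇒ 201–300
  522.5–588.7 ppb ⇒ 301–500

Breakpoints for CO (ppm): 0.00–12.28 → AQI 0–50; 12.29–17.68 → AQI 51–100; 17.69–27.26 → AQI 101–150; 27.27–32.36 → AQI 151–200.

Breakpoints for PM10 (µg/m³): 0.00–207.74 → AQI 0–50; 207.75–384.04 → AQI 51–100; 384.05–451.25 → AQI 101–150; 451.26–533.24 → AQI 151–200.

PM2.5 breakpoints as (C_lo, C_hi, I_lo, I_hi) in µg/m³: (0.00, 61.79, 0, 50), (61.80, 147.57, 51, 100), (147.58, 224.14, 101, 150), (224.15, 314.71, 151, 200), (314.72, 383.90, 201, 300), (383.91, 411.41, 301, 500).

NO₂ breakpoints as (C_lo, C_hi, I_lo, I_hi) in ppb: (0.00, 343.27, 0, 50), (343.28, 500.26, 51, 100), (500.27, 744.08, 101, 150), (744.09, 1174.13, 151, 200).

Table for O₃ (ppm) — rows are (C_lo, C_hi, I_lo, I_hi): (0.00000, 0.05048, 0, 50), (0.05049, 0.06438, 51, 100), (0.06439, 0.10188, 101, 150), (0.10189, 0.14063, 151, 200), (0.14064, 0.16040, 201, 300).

SO₂: row 522.5–588.7 (AQI 301–500). (500−301)·(568.7−522.5)/(588.7−522.5) + 301 = 199·46.2/66.2 + 301 ≈ 439.88 → 440.
CO: row 17.69–27.26 (AQI 101–150). (150−101)·(24.90−17.69)/(27.26−17.69) + 101 = 49·7.21/9.57 + 101 ≈ 137.92 → 138.
PM10: 454.28 lies in 451.26–533.24, so I_lo=151, I_hi=200, C_lo=451.26, C_hi=533.24.
(200−151)/(533.24−451.26) × (454.28−451.26) + 151 = 49/81.98 × 3.02 + 151 ≈ 152.81 → 153.
PM2.5: 369.16 lies in 314.72–383.90, so I_lo=201, I_hi=300, C_lo=314.72, C_hi=383.90.
(300−201)/(383.90−314.72) × (369.16−314.72) + 201 = 99/69.18 × 54.44 + 201 ≈ 278.91 → 279.
NO₂: row 0.00–343.27 (AQI 0–50). (50−0)·(323.55−0.00)/(343.27−0.00) + 0 = 50·323.55/343.27 + 0 ≈ 47.13 → 47.
O₃: 0.15448 ∈ [0.14064, 0.16040] ↔ index [201, 300].
201 + (0.15448−0.14064)·(300−201)/(0.16040−0.14064) = 201 + 0.01384·99/0.01976 ≈ 270.34, so AQI = 270.
Sub-indices: SO₂→440, CO→138, PM10→153, PM2.5→279, NO₂→47, O₃→270. Overall AQI = max = 440; dominant pollutant is SO₂.

440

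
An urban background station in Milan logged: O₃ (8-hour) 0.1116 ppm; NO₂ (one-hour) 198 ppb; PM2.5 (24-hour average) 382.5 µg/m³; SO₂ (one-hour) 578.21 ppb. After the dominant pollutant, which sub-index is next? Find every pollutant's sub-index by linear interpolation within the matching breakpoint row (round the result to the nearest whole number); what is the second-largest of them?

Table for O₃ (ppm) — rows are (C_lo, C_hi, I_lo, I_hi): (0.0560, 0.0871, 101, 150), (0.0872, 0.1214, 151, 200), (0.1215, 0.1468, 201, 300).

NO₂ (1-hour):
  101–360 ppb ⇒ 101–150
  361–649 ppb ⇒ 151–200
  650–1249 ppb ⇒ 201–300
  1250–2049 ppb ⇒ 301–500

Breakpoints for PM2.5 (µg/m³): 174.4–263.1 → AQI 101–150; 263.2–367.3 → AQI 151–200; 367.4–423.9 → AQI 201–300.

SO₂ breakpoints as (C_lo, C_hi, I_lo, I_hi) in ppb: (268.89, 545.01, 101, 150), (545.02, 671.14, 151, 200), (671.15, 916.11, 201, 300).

186

O₃ 0.1116: bracket 0.0872–0.1214 → index 151–200; slope 49/0.0342, offset 0.0244.
AQI = 151 + 49/0.0342·0.0244 ≈ 185.96 ⇒ 186.
NO₂ 198: bracket 101–360 → index 101–150; slope 49/259, offset 97.
AQI = 101 + 49/259·97 ≈ 119.35 ⇒ 119.
PM2.5 382.5: bracket 367.4–423.9 → index 201–300; slope 99/56.5, offset 15.1.
AQI = 201 + 99/56.5·15.1 ≈ 227.46 ⇒ 227.
SO₂: row 545.02–671.14 (AQI 151–200). (200−151)·(578.21−545.02)/(671.14−545.02) + 151 = 49·33.19/126.12 + 151 ≈ 163.89 → 164.
Sub-indices: O₃→186, NO₂→119, PM2.5→227, SO₂→164. Ranked high→low: 227, 186, 164, 119. Second-highest sub-index = 186.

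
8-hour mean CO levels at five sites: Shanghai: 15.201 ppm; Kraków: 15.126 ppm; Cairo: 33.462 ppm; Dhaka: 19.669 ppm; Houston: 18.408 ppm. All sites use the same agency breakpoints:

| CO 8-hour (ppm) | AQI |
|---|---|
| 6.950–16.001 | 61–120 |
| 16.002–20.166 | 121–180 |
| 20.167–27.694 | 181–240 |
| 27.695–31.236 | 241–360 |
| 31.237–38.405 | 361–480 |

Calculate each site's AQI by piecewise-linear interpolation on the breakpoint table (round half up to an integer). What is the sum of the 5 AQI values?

955

Shanghai: row 6.950–16.001 (AQI 61–120). (120−61)·(15.201−6.950)/(16.001−6.950) + 61 = 59·8.251/9.051 + 61 ≈ 114.79 → 115.
Kraków: 15.126 lies in 6.950–16.001, so I_lo=61, I_hi=120, C_lo=6.950, C_hi=16.001.
(120−61)/(16.001−6.950) × (15.126−6.950) + 61 = 59/9.051 × 8.176 + 61 ≈ 114.30 → 114.
Cairo 33.462: bracket 31.237–38.405 → index 361–480; slope 119/7.168, offset 2.225.
AQI = 361 + 119/7.168·2.225 ≈ 397.94 ⇒ 398.
Dhaka 19.669: bracket 16.002–20.166 → index 121–180; slope 59/4.164, offset 3.667.
AQI = 121 + 59/4.164·3.667 ≈ 172.96 ⇒ 173.
Houston: row 16.002–20.166 (AQI 121–180). (180−121)·(18.408−16.002)/(20.166−16.002) + 121 = 59·2.406/4.164 + 121 ≈ 155.09 → 155.
AQIs: Shanghai=115, Kraków=114, Cairo=398, Dhaka=173, Houston=155. Sum = 115 + 114 + 398 + 173 + 155 = 955.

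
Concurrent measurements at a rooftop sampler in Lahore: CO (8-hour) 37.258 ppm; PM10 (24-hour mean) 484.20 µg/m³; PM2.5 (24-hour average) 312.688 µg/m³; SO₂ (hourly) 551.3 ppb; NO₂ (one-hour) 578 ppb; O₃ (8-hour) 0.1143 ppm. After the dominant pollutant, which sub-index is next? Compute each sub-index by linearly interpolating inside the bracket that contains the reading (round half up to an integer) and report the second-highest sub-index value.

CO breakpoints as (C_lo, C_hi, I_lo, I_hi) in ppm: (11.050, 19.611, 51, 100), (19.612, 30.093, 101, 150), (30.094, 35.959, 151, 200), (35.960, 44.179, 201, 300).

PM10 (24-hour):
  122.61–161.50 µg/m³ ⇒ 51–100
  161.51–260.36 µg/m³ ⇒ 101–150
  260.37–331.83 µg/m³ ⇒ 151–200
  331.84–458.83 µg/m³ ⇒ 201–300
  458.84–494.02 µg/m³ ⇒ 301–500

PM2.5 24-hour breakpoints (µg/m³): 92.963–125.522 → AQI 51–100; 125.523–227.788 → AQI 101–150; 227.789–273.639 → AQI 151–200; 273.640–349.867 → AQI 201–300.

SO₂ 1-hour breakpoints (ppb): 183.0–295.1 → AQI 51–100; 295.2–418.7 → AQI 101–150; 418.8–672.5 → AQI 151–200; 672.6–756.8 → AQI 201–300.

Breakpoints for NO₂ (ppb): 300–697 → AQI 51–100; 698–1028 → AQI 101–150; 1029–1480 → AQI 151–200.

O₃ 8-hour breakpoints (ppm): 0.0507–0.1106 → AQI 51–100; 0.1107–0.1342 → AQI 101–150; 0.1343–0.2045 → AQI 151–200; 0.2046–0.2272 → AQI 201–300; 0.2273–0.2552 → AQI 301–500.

CO 37.258: bracket 35.960–44.179 → index 201–300; slope 99/8.219, offset 1.298.
AQI = 201 + 99/8.219·1.298 ≈ 216.63 ⇒ 217.
PM10: 484.20 lies in 458.84–494.02, so I_lo=301, I_hi=500, C_lo=458.84, C_hi=494.02.
(500−301)/(494.02−458.84) × (484.20−458.84) + 301 = 199/35.18 × 25.36 + 301 ≈ 444.45 → 444.
PM2.5: 312.688 lies in 273.640–349.867, so I_lo=201, I_hi=300, C_lo=273.640, C_hi=349.867.
(300−201)/(349.867−273.640) × (312.688−273.640) + 201 = 99/76.227 × 39.048 + 201 ≈ 251.71 → 252.
SO₂: 551.3 ∈ [418.8, 672.5] ↔ index [151, 200].
151 + (551.3−418.8)·(200−151)/(672.5−418.8) = 151 + 132.5·49/253.7 ≈ 176.59, so AQI = 177.
NO₂: 578 lies in 300–697, so I_lo=51, I_hi=100, C_lo=300, C_hi=697.
(100−51)/(697−300) × (578−300) + 51 = 49/397 × 278 + 51 ≈ 85.31 → 85.
O₃ 0.1143: bracket 0.1107–0.1342 → index 101–150; slope 49/0.0235, offset 0.0036.
AQI = 101 + 49/0.0235·0.0036 ≈ 108.51 ⇒ 109.
Sub-indices: CO→217, PM10→444, PM2.5→252, SO₂→177, NO₂→85, O₃→109. Ranked high→low: 444, 252, 217, 177, 109, 85. Second-highest sub-index = 252.

252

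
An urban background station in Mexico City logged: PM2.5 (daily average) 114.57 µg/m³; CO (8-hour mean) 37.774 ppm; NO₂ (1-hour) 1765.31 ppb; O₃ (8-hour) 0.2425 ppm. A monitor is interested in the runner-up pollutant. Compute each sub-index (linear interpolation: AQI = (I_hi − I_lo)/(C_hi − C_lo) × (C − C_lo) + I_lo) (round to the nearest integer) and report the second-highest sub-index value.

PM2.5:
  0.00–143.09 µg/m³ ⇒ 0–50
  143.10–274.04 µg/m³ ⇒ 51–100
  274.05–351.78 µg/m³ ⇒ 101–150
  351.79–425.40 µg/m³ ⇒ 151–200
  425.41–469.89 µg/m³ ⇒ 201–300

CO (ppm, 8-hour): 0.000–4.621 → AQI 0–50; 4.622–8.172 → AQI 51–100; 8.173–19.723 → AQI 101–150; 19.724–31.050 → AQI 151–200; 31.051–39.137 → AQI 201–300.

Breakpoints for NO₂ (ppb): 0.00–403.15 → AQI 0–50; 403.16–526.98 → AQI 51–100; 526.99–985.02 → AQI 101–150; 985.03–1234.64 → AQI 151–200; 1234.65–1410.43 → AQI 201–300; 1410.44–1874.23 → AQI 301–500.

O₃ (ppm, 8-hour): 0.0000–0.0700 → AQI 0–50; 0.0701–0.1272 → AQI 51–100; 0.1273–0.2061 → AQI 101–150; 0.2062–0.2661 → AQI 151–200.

PM2.5: 114.57 ∈ [0.00, 143.09] ↔ index [0, 50].
0 + (114.57−0.00)·(50−0)/(143.09−0.00) = 0 + 114.57·50/143.09 ≈ 40.03, so AQI = 40.
CO: 37.774 lies in 31.051–39.137, so I_lo=201, I_hi=300, C_lo=31.051, C_hi=39.137.
(300−201)/(39.137−31.051) × (37.774−31.051) + 201 = 99/8.086 × 6.723 + 201 ≈ 283.31 → 283.
NO₂: row 1410.44–1874.23 (AQI 301–500). (500−301)·(1765.31−1410.44)/(1874.23−1410.44) + 301 = 199·354.87/463.79 + 301 ≈ 453.27 → 453.
O₃: 0.2425 ∈ [0.2062, 0.2661] ↔ index [151, 200].
151 + (0.2425−0.2062)·(200−151)/(0.2661−0.2062) = 151 + 0.0363·49/0.0599 ≈ 180.69, so AQI = 181.
Sub-indices: PM2.5→40, CO→283, NO₂→453, O₃→181. Ranked high→low: 453, 283, 181, 40. Second-highest sub-index = 283.

283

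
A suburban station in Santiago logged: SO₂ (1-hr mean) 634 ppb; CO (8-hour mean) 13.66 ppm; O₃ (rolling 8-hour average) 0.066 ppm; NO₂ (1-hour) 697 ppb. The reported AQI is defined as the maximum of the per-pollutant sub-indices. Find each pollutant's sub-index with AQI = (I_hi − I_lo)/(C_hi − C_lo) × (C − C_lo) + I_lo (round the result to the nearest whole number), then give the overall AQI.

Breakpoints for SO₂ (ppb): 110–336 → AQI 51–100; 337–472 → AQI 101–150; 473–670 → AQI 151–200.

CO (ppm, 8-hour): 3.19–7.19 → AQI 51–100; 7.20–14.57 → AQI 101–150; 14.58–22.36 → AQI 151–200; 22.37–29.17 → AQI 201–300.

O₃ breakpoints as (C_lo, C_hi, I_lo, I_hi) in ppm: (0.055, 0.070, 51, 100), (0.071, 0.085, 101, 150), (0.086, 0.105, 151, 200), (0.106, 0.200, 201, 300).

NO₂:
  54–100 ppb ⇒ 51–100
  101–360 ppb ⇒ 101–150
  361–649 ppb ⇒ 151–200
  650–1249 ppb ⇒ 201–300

209

SO₂: 634 ∈ [473, 670] ↔ index [151, 200].
151 + (634−473)·(200−151)/(670−473) = 151 + 161·49/197 ≈ 191.05, so AQI = 191.
CO 13.66: bracket 7.20–14.57 → index 101–150; slope 49/7.37, offset 6.46.
AQI = 101 + 49/7.37·6.46 ≈ 143.95 ⇒ 144.
O₃: 0.066 lies in 0.055–0.070, so I_lo=51, I_hi=100, C_lo=0.055, C_hi=0.070.
(100−51)/(0.070−0.055) × (0.066−0.055) + 51 = 49/0.015 × 0.011 + 51 ≈ 86.93 → 87.
NO₂ 697: bracket 650–1249 → index 201–300; slope 99/599, offset 47.
AQI = 201 + 99/599·47 ≈ 208.77 ⇒ 209.
Sub-indices: SO₂→191, CO→144, O₃→87, NO₂→209. Overall AQI = max = 209; dominant pollutant is NO₂.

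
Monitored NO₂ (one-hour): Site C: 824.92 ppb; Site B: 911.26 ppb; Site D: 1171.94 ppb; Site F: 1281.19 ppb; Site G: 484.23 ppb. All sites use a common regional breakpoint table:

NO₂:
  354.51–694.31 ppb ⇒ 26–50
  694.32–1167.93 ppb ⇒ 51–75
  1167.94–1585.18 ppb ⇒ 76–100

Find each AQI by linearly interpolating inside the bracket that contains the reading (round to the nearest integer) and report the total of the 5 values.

314

Site C: 824.92 lies in 694.32–1167.93, so I_lo=51, I_hi=75, C_lo=694.32, C_hi=1167.93.
(75−51)/(1167.93−694.32) × (824.92−694.32) + 51 = 24/473.61 × 130.60 + 51 ≈ 57.62 → 58.
Site B: 911.26 lies in 694.32–1167.93, so I_lo=51, I_hi=75, C_lo=694.32, C_hi=1167.93.
(75−51)/(1167.93−694.32) × (911.26−694.32) + 51 = 24/473.61 × 216.94 + 51 ≈ 61.99 → 62.
Site D: 1171.94 ∈ [1167.94, 1585.18] ↔ index [76, 100].
76 + (1171.94−1167.94)·(100−76)/(1585.18−1167.94) = 76 + 4.00·24/417.24 ≈ 76.23, so AQI = 76.
Site F: 1281.19 lies in 1167.94–1585.18, so I_lo=76, I_hi=100, C_lo=1167.94, C_hi=1585.18.
(100−76)/(1585.18−1167.94) × (1281.19−1167.94) + 76 = 24/417.24 × 113.25 + 76 ≈ 82.51 → 83.
Site G 484.23: bracket 354.51–694.31 → index 26–50; slope 24/339.80, offset 129.72.
AQI = 26 + 24/339.80·129.72 ≈ 35.16 ⇒ 35.
AQIs: Site C=58, Site B=62, Site D=76, Site F=83, Site G=35. Sum = 58 + 62 + 76 + 83 + 35 = 314.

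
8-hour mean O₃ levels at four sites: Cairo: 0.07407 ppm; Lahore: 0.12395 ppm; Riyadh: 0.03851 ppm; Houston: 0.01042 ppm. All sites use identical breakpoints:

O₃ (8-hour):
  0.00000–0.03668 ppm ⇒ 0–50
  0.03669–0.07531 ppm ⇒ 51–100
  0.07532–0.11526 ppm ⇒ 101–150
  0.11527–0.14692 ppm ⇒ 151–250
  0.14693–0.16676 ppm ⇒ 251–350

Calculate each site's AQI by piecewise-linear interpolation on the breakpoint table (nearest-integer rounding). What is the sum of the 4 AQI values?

343

Cairo: row 0.03669–0.07531 (AQI 51–100). (100−51)·(0.07407−0.03669)/(0.07531−0.03669) + 51 = 49·0.03738/0.03862 + 51 ≈ 98.43 → 98.
Lahore: 0.12395 lies in 0.11527–0.14692, so I_lo=151, I_hi=250, C_lo=0.11527, C_hi=0.14692.
(250−151)/(0.14692−0.11527) × (0.12395−0.11527) + 151 = 99/0.03165 × 0.00868 + 151 ≈ 178.15 → 178.
Riyadh: row 0.03669–0.07531 (AQI 51–100). (100−51)·(0.03851−0.03669)/(0.07531−0.03669) + 51 = 49·0.00182/0.03862 + 51 ≈ 53.31 → 53.
Houston: 0.01042 lies in 0.00000–0.03668, so I_lo=0, I_hi=50, C_lo=0.00000, C_hi=0.03668.
(50−0)/(0.03668−0.00000) × (0.01042−0.00000) + 0 = 50/0.03668 × 0.01042 + 0 ≈ 14.20 → 14.
AQIs: Cairo=98, Lahore=178, Riyadh=53, Houston=14. Sum = 98 + 178 + 53 + 14 = 343.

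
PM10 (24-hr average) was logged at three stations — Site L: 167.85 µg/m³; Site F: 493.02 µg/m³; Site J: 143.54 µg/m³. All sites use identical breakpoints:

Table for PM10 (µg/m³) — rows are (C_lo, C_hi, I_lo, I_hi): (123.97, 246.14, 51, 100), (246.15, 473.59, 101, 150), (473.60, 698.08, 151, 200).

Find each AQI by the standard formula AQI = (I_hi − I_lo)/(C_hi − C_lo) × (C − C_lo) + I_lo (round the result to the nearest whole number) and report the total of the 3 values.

Site L: 167.85 ∈ [123.97, 246.14] ↔ index [51, 100].
51 + (167.85−123.97)·(100−51)/(246.14−123.97) = 51 + 43.88·49/122.17 ≈ 68.60, so AQI = 69.
Site F: row 473.60–698.08 (AQI 151–200). (200−151)·(493.02−473.60)/(698.08−473.60) + 151 = 49·19.42/224.48 + 151 ≈ 155.24 → 155.
Site J: row 123.97–246.14 (AQI 51–100). (100−51)·(143.54−123.97)/(246.14−123.97) + 51 = 49·19.57/122.17 + 51 ≈ 58.85 → 59.
AQIs: Site L=69, Site F=155, Site J=59. Sum = 69 + 155 + 59 = 283.

283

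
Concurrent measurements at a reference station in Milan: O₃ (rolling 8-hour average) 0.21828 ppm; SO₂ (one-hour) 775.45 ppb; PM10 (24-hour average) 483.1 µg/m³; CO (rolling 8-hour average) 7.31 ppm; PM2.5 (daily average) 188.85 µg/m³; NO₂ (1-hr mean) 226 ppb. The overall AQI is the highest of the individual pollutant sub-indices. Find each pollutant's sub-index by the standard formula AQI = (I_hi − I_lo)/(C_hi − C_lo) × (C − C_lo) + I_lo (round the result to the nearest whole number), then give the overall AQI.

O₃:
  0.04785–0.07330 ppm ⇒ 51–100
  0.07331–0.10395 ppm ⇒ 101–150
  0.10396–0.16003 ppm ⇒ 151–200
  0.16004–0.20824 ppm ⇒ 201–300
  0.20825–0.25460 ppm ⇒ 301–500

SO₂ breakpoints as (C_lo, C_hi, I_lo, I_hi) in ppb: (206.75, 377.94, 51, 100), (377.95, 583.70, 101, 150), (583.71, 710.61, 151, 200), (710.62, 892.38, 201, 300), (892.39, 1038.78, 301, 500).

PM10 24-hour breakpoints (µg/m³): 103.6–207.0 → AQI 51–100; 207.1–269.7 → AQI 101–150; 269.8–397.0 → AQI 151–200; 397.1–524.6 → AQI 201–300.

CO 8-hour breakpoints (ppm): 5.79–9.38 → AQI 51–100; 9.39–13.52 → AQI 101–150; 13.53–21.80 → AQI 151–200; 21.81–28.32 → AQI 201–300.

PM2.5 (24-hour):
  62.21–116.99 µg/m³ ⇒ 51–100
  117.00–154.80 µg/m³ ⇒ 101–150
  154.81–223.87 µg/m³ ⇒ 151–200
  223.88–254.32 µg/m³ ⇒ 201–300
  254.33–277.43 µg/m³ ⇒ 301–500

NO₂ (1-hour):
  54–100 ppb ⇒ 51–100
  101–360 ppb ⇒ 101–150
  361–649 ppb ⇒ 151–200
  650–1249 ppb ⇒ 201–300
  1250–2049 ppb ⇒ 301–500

344

O₃: 0.21828 lies in 0.20825–0.25460, so I_lo=301, I_hi=500, C_lo=0.20825, C_hi=0.25460.
(500−301)/(0.25460−0.20825) × (0.21828−0.20825) + 301 = 199/0.04635 × 0.01003 + 301 ≈ 344.06 → 344.
SO₂: row 710.62–892.38 (AQI 201–300). (300−201)·(775.45−710.62)/(892.38−710.62) + 201 = 99·64.83/181.76 + 201 ≈ 236.31 → 236.
PM10: row 397.1–524.6 (AQI 201–300). (300−201)·(483.1−397.1)/(524.6−397.1) + 201 = 99·86.0/127.5 + 201 ≈ 267.78 → 268.
CO: row 5.79–9.38 (AQI 51–100). (100−51)·(7.31−5.79)/(9.38−5.79) + 51 = 49·1.52/3.59 + 51 ≈ 71.75 → 72.
PM2.5: 188.85 lies in 154.81–223.87, so I_lo=151, I_hi=200, C_lo=154.81, C_hi=223.87.
(200−151)/(223.87−154.81) × (188.85−154.81) + 151 = 49/69.06 × 34.04 + 151 ≈ 175.15 → 175.
NO₂: row 101–360 (AQI 101–150). (150−101)·(226−101)/(360−101) + 101 = 49·125/259 + 101 ≈ 124.65 → 125.
Sub-indices: O₃→344, SO₂→236, PM10→268, CO→72, PM2.5→175, NO₂→125. Overall AQI = max = 344; dominant pollutant is O₃.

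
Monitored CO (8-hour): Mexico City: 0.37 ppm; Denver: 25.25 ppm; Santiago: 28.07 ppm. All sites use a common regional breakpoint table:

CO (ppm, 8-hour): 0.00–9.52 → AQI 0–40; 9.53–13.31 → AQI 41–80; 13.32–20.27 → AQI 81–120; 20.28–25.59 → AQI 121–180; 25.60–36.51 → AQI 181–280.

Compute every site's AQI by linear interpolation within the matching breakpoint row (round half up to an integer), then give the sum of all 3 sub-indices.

Mexico City: 0.37 ∈ [0.00, 9.52] ↔ index [0, 40].
0 + (0.37−0.00)·(40−0)/(9.52−0.00) = 0 + 0.37·40/9.52 ≈ 1.55, so AQI = 2.
Denver: 25.25 ∈ [20.28, 25.59] ↔ index [121, 180].
121 + (25.25−20.28)·(180−121)/(25.59−20.28) = 121 + 4.97·59/5.31 ≈ 176.22, so AQI = 176.
Santiago: 28.07 ∈ [25.60, 36.51] ↔ index [181, 280].
181 + (28.07−25.60)·(280−181)/(36.51−25.60) = 181 + 2.47·99/10.91 ≈ 203.41, so AQI = 203.
AQIs: Mexico City=2, Denver=176, Santiago=203. Sum = 2 + 176 + 203 = 381.

381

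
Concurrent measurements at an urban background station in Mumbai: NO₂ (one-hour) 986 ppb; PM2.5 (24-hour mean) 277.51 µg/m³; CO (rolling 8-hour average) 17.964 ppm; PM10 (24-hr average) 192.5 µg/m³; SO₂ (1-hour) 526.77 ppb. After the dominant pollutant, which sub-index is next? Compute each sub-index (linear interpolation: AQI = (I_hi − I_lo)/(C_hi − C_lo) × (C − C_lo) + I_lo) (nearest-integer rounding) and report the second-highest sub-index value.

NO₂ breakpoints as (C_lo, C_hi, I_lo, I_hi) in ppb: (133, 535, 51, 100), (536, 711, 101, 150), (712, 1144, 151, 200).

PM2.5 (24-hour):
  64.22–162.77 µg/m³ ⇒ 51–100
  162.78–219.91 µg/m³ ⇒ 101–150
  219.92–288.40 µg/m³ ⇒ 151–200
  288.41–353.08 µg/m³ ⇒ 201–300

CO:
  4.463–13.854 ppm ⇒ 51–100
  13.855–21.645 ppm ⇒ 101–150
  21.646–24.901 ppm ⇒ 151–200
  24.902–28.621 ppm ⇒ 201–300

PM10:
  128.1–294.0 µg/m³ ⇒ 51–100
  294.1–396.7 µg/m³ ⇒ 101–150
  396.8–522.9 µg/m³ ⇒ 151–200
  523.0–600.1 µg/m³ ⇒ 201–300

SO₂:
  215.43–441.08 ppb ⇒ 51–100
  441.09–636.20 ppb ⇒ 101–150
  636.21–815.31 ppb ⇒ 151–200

182

NO₂ 986: bracket 712–1144 → index 151–200; slope 49/432, offset 274.
AQI = 151 + 49/432·274 ≈ 182.08 ⇒ 182.
PM2.5: 277.51 ∈ [219.92, 288.40] ↔ index [151, 200].
151 + (277.51−219.92)·(200−151)/(288.40−219.92) = 151 + 57.59·49/68.48 ≈ 192.21, so AQI = 192.
CO: 17.964 lies in 13.855–21.645, so I_lo=101, I_hi=150, C_lo=13.855, C_hi=21.645.
(150−101)/(21.645−13.855) × (17.964−13.855) + 101 = 49/7.790 × 4.109 + 101 ≈ 126.85 → 127.
PM10: 192.5 ∈ [128.1, 294.0] ↔ index [51, 100].
51 + (192.5−128.1)·(100−51)/(294.0−128.1) = 51 + 64.4·49/165.9 ≈ 70.02, so AQI = 70.
SO₂ 526.77: bracket 441.09–636.20 → index 101–150; slope 49/195.11, offset 85.68.
AQI = 101 + 49/195.11·85.68 ≈ 122.52 ⇒ 123.
Sub-indices: NO₂→182, PM2.5→192, CO→127, PM10→70, SO₂→123. Ranked high→low: 192, 182, 127, 123, 70. Second-highest sub-index = 182.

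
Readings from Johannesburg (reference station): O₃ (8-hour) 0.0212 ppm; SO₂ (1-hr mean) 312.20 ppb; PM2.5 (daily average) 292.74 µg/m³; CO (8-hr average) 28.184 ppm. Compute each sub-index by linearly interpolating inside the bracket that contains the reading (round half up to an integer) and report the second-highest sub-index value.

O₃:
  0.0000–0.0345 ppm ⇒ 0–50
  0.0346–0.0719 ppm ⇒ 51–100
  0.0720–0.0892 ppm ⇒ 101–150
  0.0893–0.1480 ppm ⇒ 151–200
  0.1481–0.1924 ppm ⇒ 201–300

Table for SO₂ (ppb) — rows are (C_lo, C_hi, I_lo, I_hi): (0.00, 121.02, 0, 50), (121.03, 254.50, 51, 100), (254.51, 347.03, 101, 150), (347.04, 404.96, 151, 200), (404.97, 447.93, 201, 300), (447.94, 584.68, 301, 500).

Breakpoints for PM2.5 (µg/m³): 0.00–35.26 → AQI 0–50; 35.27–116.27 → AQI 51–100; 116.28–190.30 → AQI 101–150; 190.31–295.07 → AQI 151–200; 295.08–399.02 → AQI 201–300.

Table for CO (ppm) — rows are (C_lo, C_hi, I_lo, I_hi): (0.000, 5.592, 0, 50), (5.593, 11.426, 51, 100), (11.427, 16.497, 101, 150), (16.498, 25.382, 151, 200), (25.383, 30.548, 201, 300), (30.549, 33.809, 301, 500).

199

O₃: 0.0212 lies in 0.0000–0.0345, so I_lo=0, I_hi=50, C_lo=0.0000, C_hi=0.0345.
(50−0)/(0.0345−0.0000) × (0.0212−0.0000) + 0 = 50/0.0345 × 0.0212 + 0 ≈ 30.72 → 31.
SO₂: row 254.51–347.03 (AQI 101–150). (150−101)·(312.20−254.51)/(347.03−254.51) + 101 = 49·57.69/92.52 + 101 ≈ 131.55 → 132.
PM2.5: 292.74 lies in 190.31–295.07, so I_lo=151, I_hi=200, C_lo=190.31, C_hi=295.07.
(200−151)/(295.07−190.31) × (292.74−190.31) + 151 = 49/104.76 × 102.43 + 151 ≈ 198.91 → 199.
CO: row 25.383–30.548 (AQI 201–300). (300−201)·(28.184−25.383)/(30.548−25.383) + 201 = 99·2.801/5.165 + 201 ≈ 254.69 → 255.
Sub-indices: O₃→31, SO₂→132, PM2.5→199, CO→255. Ranked high→low: 255, 199, 132, 31. Second-highest sub-index = 199.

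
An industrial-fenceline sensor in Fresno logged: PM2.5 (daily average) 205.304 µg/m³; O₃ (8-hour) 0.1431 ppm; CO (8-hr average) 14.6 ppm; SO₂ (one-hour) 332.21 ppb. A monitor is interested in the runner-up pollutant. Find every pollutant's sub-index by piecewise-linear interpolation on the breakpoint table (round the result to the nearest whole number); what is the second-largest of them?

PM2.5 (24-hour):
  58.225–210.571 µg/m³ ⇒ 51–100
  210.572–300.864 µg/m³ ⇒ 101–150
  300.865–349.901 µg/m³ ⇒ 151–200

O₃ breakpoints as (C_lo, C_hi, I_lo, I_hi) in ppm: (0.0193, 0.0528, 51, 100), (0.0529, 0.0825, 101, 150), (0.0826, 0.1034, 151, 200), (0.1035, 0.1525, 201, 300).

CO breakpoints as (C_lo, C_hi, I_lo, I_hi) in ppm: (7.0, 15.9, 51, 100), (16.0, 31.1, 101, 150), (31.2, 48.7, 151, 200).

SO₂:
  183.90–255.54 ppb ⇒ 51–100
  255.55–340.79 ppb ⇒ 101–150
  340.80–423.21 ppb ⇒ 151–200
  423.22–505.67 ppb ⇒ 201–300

PM2.5 205.304: bracket 58.225–210.571 → index 51–100; slope 49/152.346, offset 147.079.
AQI = 51 + 49/152.346·147.079 ≈ 98.31 ⇒ 98.
O₃: 0.1431 lies in 0.1035–0.1525, so I_lo=201, I_hi=300, C_lo=0.1035, C_hi=0.1525.
(300−201)/(0.1525−0.1035) × (0.1431−0.1035) + 201 = 99/0.0490 × 0.0396 + 201 ≈ 281.01 → 281.
CO: 14.6 ∈ [7.0, 15.9] ↔ index [51, 100].
51 + (14.6−7.0)·(100−51)/(15.9−7.0) = 51 + 7.6·49/8.9 ≈ 92.84, so AQI = 93.
SO₂ 332.21: bracket 255.55–340.79 → index 101–150; slope 49/85.24, offset 76.66.
AQI = 101 + 49/85.24·76.66 ≈ 145.07 ⇒ 145.
Sub-indices: PM2.5→98, O₃→281, CO→93, SO₂→145. Ranked high→low: 281, 145, 98, 93. Second-highest sub-index = 145.

145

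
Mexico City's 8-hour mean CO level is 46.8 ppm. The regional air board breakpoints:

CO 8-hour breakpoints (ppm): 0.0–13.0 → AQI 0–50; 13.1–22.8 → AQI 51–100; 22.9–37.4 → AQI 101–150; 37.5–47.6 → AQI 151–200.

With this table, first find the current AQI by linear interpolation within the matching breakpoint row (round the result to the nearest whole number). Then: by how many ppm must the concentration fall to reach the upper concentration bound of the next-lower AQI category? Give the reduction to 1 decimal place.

CO: 46.8 ∈ [37.5, 47.6] ↔ index [151, 200].
151 + (46.8−37.5)·(200−151)/(47.6−37.5) = 151 + 9.3·49/10.1 ≈ 196.12, so AQI = 196.
Current AQI 196 is in the Unhealthy range (151–200). The next-lower category tops out at AQI 150, whose upper concentration bound is 37.4 ppm.
Reduction needed = 46.8 − 37.4 = 9.4 ppm.

9.4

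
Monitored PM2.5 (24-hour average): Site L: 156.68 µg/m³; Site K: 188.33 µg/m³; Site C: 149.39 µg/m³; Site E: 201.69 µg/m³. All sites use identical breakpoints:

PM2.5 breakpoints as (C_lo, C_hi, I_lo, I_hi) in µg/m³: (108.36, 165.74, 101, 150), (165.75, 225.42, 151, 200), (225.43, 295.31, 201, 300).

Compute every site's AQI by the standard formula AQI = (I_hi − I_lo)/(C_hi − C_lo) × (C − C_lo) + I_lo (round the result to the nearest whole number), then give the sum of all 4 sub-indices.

Site L: 156.68 ∈ [108.36, 165.74] ↔ index [101, 150].
101 + (156.68−108.36)·(150−101)/(165.74−108.36) = 101 + 48.32·49/57.38 ≈ 142.26, so AQI = 142.
Site K: row 165.75–225.42 (AQI 151–200). (200−151)·(188.33−165.75)/(225.42−165.75) + 151 = 49·22.58/59.67 + 151 ≈ 169.54 → 170.
Site C: 149.39 ∈ [108.36, 165.74] ↔ index [101, 150].
101 + (149.39−108.36)·(150−101)/(165.74−108.36) = 101 + 41.03·49/57.38 ≈ 136.04, so AQI = 136.
Site E 201.69: bracket 165.75–225.42 → index 151–200; slope 49/59.67, offset 35.94.
AQI = 151 + 49/59.67·35.94 ≈ 180.51 ⇒ 181.
AQIs: Site L=142, Site K=170, Site C=136, Site E=181. Sum = 142 + 170 + 136 + 181 = 629.

629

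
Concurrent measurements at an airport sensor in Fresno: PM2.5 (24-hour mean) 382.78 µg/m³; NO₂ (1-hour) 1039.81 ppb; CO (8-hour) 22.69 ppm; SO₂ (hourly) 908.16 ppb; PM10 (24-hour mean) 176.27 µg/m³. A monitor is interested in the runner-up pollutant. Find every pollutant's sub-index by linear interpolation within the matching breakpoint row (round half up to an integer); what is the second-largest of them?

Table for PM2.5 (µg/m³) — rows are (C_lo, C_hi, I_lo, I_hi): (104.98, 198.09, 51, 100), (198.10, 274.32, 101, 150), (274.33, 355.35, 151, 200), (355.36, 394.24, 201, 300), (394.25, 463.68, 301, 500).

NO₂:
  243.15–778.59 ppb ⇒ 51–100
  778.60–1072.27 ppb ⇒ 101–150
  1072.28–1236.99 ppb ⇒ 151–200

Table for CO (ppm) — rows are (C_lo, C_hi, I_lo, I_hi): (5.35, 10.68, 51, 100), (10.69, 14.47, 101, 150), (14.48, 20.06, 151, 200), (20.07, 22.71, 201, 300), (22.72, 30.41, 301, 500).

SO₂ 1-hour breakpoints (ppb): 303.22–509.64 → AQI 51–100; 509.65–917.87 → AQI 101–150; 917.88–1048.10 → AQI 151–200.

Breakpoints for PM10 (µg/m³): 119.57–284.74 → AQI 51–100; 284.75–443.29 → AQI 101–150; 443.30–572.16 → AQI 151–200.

PM2.5: row 355.36–394.24 (AQI 201–300). (300−201)·(382.78−355.36)/(394.24−355.36) + 201 = 99·27.42/38.88 + 201 ≈ 270.82 → 271.
NO₂: row 778.60–1072.27 (AQI 101–150). (150−101)·(1039.81−778.60)/(1072.27−778.60) + 101 = 49·261.21/293.67 + 101 ≈ 144.58 → 145.
CO: 22.69 lies in 20.07–22.71, so I_lo=201, I_hi=300, C_lo=20.07, C_hi=22.71.
(300−201)/(22.71−20.07) × (22.69−20.07) + 201 = 99/2.64 × 2.62 + 201 ≈ 299.25 → 299.
SO₂ 908.16: bracket 509.65–917.87 → index 101–150; slope 49/408.22, offset 398.51.
AQI = 101 + 49/408.22·398.51 ≈ 148.83 ⇒ 149.
PM10 176.27: bracket 119.57–284.74 → index 51–100; slope 49/165.17, offset 56.70.
AQI = 51 + 49/165.17·56.70 ≈ 67.82 ⇒ 68.
Sub-indices: PM2.5→271, NO₂→145, CO→299, SO₂→149, PM10→68. Ranked high→low: 299, 271, 149, 145, 68. Second-highest sub-index = 271.

271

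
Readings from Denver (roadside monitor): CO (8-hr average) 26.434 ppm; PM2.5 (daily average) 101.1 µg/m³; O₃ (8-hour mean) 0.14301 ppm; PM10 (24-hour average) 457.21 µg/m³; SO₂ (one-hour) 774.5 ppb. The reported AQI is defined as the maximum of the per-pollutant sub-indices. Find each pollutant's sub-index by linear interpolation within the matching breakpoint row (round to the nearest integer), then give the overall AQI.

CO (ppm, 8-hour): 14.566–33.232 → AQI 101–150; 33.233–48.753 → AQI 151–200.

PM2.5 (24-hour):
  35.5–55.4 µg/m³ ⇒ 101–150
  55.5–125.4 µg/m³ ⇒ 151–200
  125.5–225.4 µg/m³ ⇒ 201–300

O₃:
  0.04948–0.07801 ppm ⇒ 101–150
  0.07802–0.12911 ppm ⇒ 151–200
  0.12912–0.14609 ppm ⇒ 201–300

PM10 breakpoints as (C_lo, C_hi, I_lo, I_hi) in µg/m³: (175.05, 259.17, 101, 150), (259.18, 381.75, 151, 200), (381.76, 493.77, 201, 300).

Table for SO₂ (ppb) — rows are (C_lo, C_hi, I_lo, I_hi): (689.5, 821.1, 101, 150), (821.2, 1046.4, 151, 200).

CO: row 14.566–33.232 (AQI 101–150). (150−101)·(26.434−14.566)/(33.232−14.566) + 101 = 49·11.868/18.666 + 101 ≈ 132.15 → 132.
PM2.5: 101.1 lies in 55.5–125.4, so I_lo=151, I_hi=200, C_lo=55.5, C_hi=125.4.
(200−151)/(125.4−55.5) × (101.1−55.5) + 151 = 49/69.9 × 45.6 + 151 ≈ 182.97 → 183.
O₃: row 0.12912–0.14609 (AQI 201–300). (300−201)·(0.14301−0.12912)/(0.14609−0.12912) + 201 = 99·0.01389/0.01697 + 201 ≈ 282.03 → 282.
PM10: row 381.76–493.77 (AQI 201–300). (300−201)·(457.21−381.76)/(493.77−381.76) + 201 = 99·75.45/112.01 + 201 ≈ 267.69 → 268.
SO₂: row 689.5–821.1 (AQI 101–150). (150−101)·(774.5−689.5)/(821.1−689.5) + 101 = 49·85.0/131.6 + 101 ≈ 132.65 → 133.
Sub-indices: CO→132, PM2.5→183, O₃→282, PM10→268, SO₂→133. Overall AQI = max = 282; dominant pollutant is O₃.

282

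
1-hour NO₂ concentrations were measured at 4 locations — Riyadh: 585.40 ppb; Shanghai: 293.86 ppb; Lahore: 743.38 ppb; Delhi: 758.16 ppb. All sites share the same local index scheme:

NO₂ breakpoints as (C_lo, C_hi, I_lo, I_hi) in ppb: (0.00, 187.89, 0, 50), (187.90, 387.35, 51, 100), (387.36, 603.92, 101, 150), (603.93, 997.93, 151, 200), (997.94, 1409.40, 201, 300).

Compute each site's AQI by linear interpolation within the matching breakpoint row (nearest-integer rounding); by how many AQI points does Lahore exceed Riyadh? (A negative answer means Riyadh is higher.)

22

Riyadh 585.40: bracket 387.36–603.92 → index 101–150; slope 49/216.56, offset 198.04.
AQI = 101 + 49/216.56·198.04 ≈ 145.81 ⇒ 146.
Shanghai: row 187.90–387.35 (AQI 51–100). (100−51)·(293.86−187.90)/(387.35−187.90) + 51 = 49·105.96/199.45 + 51 ≈ 77.03 → 77.
Lahore: row 603.93–997.93 (AQI 151–200). (200−151)·(743.38−603.93)/(997.93−603.93) + 151 = 49·139.45/394.00 + 151 ≈ 168.34 → 168.
Delhi: 758.16 lies in 603.93–997.93, so I_lo=151, I_hi=200, C_lo=603.93, C_hi=997.93.
(200−151)/(997.93−603.93) × (758.16−603.93) + 151 = 49/394.00 × 154.23 + 151 ≈ 170.18 → 170.
AQIs: Riyadh=146, Shanghai=77, Lahore=168, Delhi=170. Lahore (168) − Riyadh (146) = 22.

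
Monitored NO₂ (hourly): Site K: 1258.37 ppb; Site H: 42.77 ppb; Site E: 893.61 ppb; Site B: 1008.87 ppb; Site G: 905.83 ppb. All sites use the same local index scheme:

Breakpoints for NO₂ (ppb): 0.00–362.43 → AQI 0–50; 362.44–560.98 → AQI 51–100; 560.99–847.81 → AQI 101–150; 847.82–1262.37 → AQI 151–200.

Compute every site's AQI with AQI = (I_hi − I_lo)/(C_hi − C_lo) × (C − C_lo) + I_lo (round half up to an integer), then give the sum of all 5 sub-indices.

690

Site K: 1258.37 lies in 847.82–1262.37, so I_lo=151, I_hi=200, C_lo=847.82, C_hi=1262.37.
(200−151)/(1262.37−847.82) × (1258.37−847.82) + 151 = 49/414.55 × 410.55 + 151 ≈ 199.53 → 200.
Site H 42.77: bracket 0.00–362.43 → index 0–50; slope 50/362.43, offset 42.77.
AQI = 0 + 50/362.43·42.77 ≈ 5.90 ⇒ 6.
Site E 893.61: bracket 847.82–1262.37 → index 151–200; slope 49/414.55, offset 45.79.
AQI = 151 + 49/414.55·45.79 ≈ 156.41 ⇒ 156.
Site B: 1008.87 ∈ [847.82, 1262.37] ↔ index [151, 200].
151 + (1008.87−847.82)·(200−151)/(1262.37−847.82) = 151 + 161.05·49/414.55 ≈ 170.04, so AQI = 170.
Site G: 905.83 ∈ [847.82, 1262.37] ↔ index [151, 200].
151 + (905.83−847.82)·(200−151)/(1262.37−847.82) = 151 + 58.01·49/414.55 ≈ 157.86, so AQI = 158.
AQIs: Site K=200, Site H=6, Site E=156, Site B=170, Site G=158. Sum = 200 + 6 + 156 + 170 + 158 = 690.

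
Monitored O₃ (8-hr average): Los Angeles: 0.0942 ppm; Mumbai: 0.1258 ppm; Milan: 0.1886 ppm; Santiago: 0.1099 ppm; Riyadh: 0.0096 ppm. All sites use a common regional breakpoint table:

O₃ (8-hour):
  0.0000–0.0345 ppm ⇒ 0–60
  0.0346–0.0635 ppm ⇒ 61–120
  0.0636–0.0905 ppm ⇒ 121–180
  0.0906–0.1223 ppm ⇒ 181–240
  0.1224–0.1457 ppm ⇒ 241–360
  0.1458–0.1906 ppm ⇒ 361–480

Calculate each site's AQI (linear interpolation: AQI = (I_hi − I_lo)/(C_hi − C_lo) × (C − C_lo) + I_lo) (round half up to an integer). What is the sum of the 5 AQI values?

Los Angeles: 0.0942 lies in 0.0906–0.1223, so I_lo=181, I_hi=240, C_lo=0.0906, C_hi=0.1223.
(240−181)/(0.1223−0.0906) × (0.0942−0.0906) + 181 = 59/0.0317 × 0.0036 + 181 ≈ 187.70 → 188.
Mumbai 0.1258: bracket 0.1224–0.1457 → index 241–360; slope 119/0.0233, offset 0.0034.
AQI = 241 + 119/0.0233·0.0034 ≈ 258.36 ⇒ 258.
Milan: 0.1886 ∈ [0.1458, 0.1906] ↔ index [361, 480].
361 + (0.1886−0.1458)·(480−361)/(0.1906−0.1458) = 361 + 0.0428·119/0.0448 ≈ 474.69, so AQI = 475.
Santiago: 0.1099 lies in 0.0906–0.1223, so I_lo=181, I_hi=240, C_lo=0.0906, C_hi=0.1223.
(240−181)/(0.1223−0.0906) × (0.1099−0.0906) + 181 = 59/0.0317 × 0.0193 + 181 ≈ 216.92 → 217.
Riyadh: 0.0096 ∈ [0.0000, 0.0345] ↔ index [0, 60].
0 + (0.0096−0.0000)·(60−0)/(0.0345−0.0000) = 0 + 0.0096·60/0.0345 ≈ 16.70, so AQI = 17.
AQIs: Los Angeles=188, Mumbai=258, Milan=475, Santiago=217, Riyadh=17. Sum = 188 + 258 + 475 + 217 + 17 = 1155.

1155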